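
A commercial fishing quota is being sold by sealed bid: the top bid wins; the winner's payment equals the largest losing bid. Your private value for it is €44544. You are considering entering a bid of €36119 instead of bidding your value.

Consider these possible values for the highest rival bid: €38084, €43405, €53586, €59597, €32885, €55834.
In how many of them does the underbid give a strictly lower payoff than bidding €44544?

2

The deviation hurts exactly when the highest competing bid lies strictly between €36119 and €44544 — underbidding then forfeits a profitable win.
€38084: inside the interval → strictly worse (loss €6460).
€43405: inside the interval → strictly worse (loss €1139).
€53586: above both → same outcome either way.
€59597: above both → same outcome either way.
€32885: below both → same outcome either way.
€55834: above both → same outcome either way.
Count: 2.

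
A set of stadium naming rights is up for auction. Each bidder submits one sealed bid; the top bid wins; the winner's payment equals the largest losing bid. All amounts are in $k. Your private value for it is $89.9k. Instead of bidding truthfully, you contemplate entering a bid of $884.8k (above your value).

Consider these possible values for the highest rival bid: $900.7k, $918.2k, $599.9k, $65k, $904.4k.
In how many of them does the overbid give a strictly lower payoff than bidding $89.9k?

The deviation hurts exactly when the highest competing bid lies strictly between $89.9k and $884.8k — overbidding then wins at a price above your value.
$900.7k: above both → same outcome either way.
$918.2k: above both → same outcome either way.
$599.9k: inside the interval → strictly worse (loss $510k).
$65k: below both → same outcome either way.
$904.4k: above both → same outcome either way.
Count: 1.

1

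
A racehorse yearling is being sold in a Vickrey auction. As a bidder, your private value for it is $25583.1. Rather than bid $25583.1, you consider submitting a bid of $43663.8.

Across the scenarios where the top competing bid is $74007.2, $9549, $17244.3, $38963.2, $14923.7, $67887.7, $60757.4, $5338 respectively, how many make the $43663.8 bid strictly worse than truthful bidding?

1

The deviation hurts exactly when the highest competing bid lies strictly between $25583.1 and $43663.8 — overbidding then wins at a price above your value.
$74007.2: above both → same outcome either way.
$9549: below both → same outcome either way.
$17244.3: below both → same outcome either way.
$38963.2: inside the interval → strictly worse (loss $13380.1).
$14923.7: below both → same outcome either way.
$67887.7: above both → same outcome either way.
$60757.4: above both → same outcome either way.
$5338: below both → same outcome either way.
Count: 1.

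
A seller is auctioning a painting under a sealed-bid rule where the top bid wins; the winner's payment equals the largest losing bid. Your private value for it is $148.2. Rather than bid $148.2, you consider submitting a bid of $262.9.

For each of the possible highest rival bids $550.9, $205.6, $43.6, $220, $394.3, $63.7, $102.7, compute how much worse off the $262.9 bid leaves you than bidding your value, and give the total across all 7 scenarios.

The deviation costs you only when the competing bid falls strictly between $148.2 and $262.9; elsewhere both bids give the same outcome.
$550.9: outcomes coincide → loss $0.
$205.6: truthful payoff $0, deviation payoff −$57.4 → loss $57.4.
$43.6: outcomes coincide → loss $0.
$220: truthful payoff $0, deviation payoff −$71.8 → loss $71.8.
$394.3: outcomes coincide → loss $0.
$63.7: outcomes coincide → loss $0.
$102.7: outcomes coincide → loss $0.
Total loss = $57.4 + $71.8 = $129.2.

$129.2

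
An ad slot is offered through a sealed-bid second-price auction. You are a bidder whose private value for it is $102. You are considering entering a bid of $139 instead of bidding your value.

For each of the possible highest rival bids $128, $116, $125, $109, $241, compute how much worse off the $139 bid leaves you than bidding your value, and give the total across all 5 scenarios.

$70

The deviation costs you only when the competing bid falls strictly between $102 and $139; elsewhere both bids give the same outcome.
$128: truthful payoff $0, deviation payoff −$26 → loss $26.
$116: truthful payoff $0, deviation payoff −$14 → loss $14.
$125: truthful payoff $0, deviation payoff −$23 → loss $23.
$109: truthful payoff $0, deviation payoff −$7 → loss $7.
$241: outcomes coincide → loss $0.
Total loss = $26 + $14 + $23 + $7 = $70.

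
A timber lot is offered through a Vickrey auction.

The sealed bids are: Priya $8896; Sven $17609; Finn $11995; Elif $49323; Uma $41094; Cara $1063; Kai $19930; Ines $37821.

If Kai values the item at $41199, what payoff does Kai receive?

$0

Highest bid: Elif at $49323, so Elif wins.
Second-highest bid: Uma at $41094 — that is the price the winner pays.
Kai did not win, so Kai pays nothing and receives nothing: payoff $0.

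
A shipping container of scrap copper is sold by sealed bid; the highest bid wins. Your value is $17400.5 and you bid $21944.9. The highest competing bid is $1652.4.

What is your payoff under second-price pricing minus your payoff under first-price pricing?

$20292.5

You have the highest bid, so you win under either rule.
Second-price: pay $1652.4 → payoff $15748.1.
First-price: pay your own bid $21944.9 → payoff −$4544.4.
Difference = $15748.1 − (−$4544.4) = $20292.5.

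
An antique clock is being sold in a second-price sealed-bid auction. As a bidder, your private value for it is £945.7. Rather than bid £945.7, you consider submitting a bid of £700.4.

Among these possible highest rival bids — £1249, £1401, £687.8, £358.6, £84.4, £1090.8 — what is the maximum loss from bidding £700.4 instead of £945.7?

£0

£1249: same outcome either way → loss £0.
£1401: same outcome either way → loss £0.
£687.8: same outcome either way → loss £0.
£358.6: same outcome either way → loss £0.
£84.4: same outcome either way → loss £0.
£1090.8: same outcome either way → loss £0.
Maximum loss: £0.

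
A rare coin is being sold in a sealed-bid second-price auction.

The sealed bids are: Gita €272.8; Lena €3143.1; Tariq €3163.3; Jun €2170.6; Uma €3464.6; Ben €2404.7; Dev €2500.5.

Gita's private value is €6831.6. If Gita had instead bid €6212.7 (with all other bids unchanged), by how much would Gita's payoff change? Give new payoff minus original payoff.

€3367

The highest bid among the other bidders is €3464.6; Gita's bid doesn't change that.
Original bid €272.8: Gita is not highest (top rival bid is €3464.6); payoff €0.
Alternative bid €6212.7: Gita is highest, pays the top rival bid €3464.6; payoff €6831.6 − €3464.6 = €3367.
Change in payoff = €3367 − (€0) = €3367.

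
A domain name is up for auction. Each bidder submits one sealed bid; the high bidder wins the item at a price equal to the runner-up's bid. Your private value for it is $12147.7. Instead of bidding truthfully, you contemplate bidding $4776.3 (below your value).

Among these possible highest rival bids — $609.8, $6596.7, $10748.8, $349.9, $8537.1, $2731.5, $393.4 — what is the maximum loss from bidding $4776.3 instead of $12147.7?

$5551

$609.8: same outcome either way → loss $0.
$6596.7: truthful gives $5551, deviation gives $0 → loss $5551.
$10748.8: truthful gives $1398.9, deviation gives $0 → loss $1398.9.
$349.9: same outcome either way → loss $0.
$8537.1: truthful gives $3610.6, deviation gives $0 → loss $3610.6.
$2731.5: same outcome either way → loss $0.
$393.4: same outcome either way → loss $0.
Maximum loss: $5551.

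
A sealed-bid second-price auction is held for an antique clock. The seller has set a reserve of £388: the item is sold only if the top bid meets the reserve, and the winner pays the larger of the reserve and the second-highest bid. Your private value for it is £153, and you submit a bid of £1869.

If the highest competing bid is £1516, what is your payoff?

Your bid £1869 is the highest and exceeds the reserve.
Price = max(second-highest bid, reserve) = max(£1516, £388) = £1516.
Payoff = £153 − £1516 = −£1363.

−£1363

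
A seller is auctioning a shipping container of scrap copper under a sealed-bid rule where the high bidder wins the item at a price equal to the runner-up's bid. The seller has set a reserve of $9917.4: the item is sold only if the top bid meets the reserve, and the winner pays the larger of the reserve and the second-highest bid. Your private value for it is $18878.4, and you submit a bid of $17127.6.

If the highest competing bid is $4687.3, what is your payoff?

Your bid $17127.6 is the highest and exceeds the reserve.
Price = max(second-highest bid, reserve) = max($4687.3, $9917.4) = $9917.4.
Payoff = $18878.4 − $9917.4 = $8961.

$8961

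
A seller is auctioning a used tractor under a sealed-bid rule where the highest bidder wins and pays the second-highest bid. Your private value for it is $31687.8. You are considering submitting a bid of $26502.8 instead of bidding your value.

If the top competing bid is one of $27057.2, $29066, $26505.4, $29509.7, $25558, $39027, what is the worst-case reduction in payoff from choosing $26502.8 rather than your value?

$5182.4

$27057.2: truthful gives $4630.6, deviation gives $0 → loss $4630.6.
$29066: truthful gives $2621.8, deviation gives $0 → loss $2621.8.
$26505.4: truthful gives $5182.4, deviation gives $0 → loss $5182.4.
$29509.7: truthful gives $2178.1, deviation gives $0 → loss $2178.1.
$25558: same outcome either way → loss $0.
$39027: same outcome either way → loss $0.
Maximum loss: $5182.4.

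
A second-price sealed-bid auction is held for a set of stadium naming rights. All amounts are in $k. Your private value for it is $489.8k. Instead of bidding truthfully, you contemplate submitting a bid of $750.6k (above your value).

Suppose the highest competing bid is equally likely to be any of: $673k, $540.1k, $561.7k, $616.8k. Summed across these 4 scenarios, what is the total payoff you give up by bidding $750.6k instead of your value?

$432.4k

The deviation costs you only when the competing bid falls strictly between $489.8k and $750.6k; elsewhere both bids give the same outcome.
$673k: truthful payoff $0k, deviation payoff −$183.2k → loss $183.2k.
$540.1k: truthful payoff $0k, deviation payoff −$50.3k → loss $50.3k.
$561.7k: truthful payoff $0k, deviation payoff −$71.9k → loss $71.9k.
$616.8k: truthful payoff $0k, deviation payoff −$127k → loss $127k.
Total loss = $183.2k + $50.3k + $71.9k + $127k = $432.4k.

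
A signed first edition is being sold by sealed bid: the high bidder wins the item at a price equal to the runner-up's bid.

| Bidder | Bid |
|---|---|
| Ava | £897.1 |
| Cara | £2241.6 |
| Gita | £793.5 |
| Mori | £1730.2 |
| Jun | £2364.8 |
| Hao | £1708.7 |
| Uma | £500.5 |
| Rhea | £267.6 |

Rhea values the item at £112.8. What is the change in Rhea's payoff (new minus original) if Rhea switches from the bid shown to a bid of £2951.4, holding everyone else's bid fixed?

The highest bid among the other bidders is £2364.8; Rhea's bid doesn't change that.
Original bid £267.6: Rhea is not highest (top rival bid is £2364.8); payoff £0.
Alternative bid £2951.4: Rhea is highest, pays the top rival bid £2364.8; payoff £112.8 − £2364.8 = −£2252.
Change in payoff = −£2252 − (£0) = −£2252.

−£2252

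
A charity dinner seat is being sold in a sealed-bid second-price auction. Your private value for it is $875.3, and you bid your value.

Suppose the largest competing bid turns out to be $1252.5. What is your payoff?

$0

Your bid $875.3 is below the highest competing bid $1252.5, so you lose.
A losing bidder pays nothing and receives nothing: payoff = $0.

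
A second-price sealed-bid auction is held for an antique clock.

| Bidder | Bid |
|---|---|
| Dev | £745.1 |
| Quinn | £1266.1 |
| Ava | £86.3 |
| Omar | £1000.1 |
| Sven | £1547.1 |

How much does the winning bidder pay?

Highest bid: Sven at £1547.1, so Sven wins.
Second-highest bid: Quinn at £1266.1 — that is the price the winner pays.

£1266.1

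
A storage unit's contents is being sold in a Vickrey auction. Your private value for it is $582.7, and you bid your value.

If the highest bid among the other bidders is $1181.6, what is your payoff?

Your bid $582.7 is below the highest competing bid $1181.6, so you lose.
A losing bidder pays nothing and receives nothing: payoff = $0.

$0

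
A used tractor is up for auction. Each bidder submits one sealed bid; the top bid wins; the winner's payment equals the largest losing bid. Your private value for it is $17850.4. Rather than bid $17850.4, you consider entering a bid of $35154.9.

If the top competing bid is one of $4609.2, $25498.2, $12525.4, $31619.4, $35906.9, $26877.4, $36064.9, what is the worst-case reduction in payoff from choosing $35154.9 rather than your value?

$4609.2: same outcome either way → loss $0.
$25498.2: truthful gives $0, deviation gives −$7647.8 → loss $7647.8.
$12525.4: same outcome either way → loss $0.
$31619.4: truthful gives $0, deviation gives −$13769 → loss $13769.
$35906.9: same outcome either way → loss $0.
$26877.4: truthful gives $0, deviation gives −$9027 → loss $9027.
$36064.9: same outcome either way → loss $0.
Maximum loss: $13769.

$13769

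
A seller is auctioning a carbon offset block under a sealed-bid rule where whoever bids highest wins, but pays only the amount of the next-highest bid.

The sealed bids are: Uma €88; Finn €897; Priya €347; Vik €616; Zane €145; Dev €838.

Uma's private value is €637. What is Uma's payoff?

€0

Highest bid: Finn at €897, so Finn wins.
Second-highest bid: Dev at €838 — that is the price the winner pays.
Uma did not win, so Uma pays nothing and receives nothing: payoff €0.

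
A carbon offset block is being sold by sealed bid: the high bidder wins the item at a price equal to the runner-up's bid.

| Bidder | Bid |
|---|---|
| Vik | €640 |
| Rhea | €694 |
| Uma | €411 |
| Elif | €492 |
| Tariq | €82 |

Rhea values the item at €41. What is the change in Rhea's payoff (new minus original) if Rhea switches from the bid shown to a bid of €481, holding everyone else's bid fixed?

The highest bid among the other bidders is €640; Rhea's bid doesn't change that.
Original bid €694: Rhea is highest, pays the top rival bid €640; payoff €41 − €640 = −€599.
Alternative bid €481: Rhea is not highest (top rival bid is €640); payoff €0.
Change in payoff = €0 − (−€599) = €599.

€599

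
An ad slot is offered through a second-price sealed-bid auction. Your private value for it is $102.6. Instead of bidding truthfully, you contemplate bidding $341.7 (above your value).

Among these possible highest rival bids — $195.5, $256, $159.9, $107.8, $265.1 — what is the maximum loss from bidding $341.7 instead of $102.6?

$195.5: truthful gives $0, deviation gives −$92.9 → loss $92.9.
$256: truthful gives $0, deviation gives −$153.4 → loss $153.4.
$159.9: truthful gives $0, deviation gives −$57.3 → loss $57.3.
$107.8: truthful gives $0, deviation gives −$5.2 → loss $5.2.
$265.1: truthful gives $0, deviation gives −$162.5 → loss $162.5.
Maximum loss: $162.5.

$162.5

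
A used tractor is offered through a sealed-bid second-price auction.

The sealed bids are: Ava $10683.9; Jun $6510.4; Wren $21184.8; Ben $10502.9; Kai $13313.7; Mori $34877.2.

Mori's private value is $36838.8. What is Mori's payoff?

$15654

Highest bid: Mori at $34877.2, so Mori wins.
Second-highest bid: Wren at $21184.8 — that is the price the winner pays.
Mori's payoff = value − price = $36838.8 − $21184.8 = $15654.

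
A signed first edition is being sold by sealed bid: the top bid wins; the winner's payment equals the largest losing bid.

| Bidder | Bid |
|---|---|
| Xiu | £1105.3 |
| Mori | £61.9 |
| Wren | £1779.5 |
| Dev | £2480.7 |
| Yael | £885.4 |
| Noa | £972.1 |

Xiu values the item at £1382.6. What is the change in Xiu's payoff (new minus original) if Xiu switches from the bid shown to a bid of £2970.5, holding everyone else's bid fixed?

The highest bid among the other bidders is £2480.7; Xiu's bid doesn't change that.
Original bid £1105.3: Xiu is not highest (top rival bid is £2480.7); payoff £0.
Alternative bid £2970.5: Xiu is highest, pays the top rival bid £2480.7; payoff £1382.6 − £2480.7 = −£1098.1.
Change in payoff = −£1098.1 − (£0) = −£1098.1.

−£1098.1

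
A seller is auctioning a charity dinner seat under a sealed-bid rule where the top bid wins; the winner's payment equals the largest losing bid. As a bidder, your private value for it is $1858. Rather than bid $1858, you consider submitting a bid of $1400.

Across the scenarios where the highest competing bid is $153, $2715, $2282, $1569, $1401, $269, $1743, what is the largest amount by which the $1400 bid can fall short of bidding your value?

$153: same outcome either way → loss $0.
$2715: same outcome either way → loss $0.
$2282: same outcome either way → loss $0.
$1569: truthful gives $289, deviation gives $0 → loss $289.
$1401: truthful gives $457, deviation gives $0 → loss $457.
$269: same outcome either way → loss $0.
$1743: truthful gives $115, deviation gives $0 → loss $115.
Maximum loss: $457.

$457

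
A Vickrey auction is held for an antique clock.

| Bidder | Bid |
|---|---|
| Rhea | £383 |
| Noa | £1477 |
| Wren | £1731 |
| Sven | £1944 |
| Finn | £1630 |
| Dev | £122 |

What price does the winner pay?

£1731

Highest bid: Sven at £1944, so Sven wins.
Second-highest bid: Wren at £1731 — that is the price the winner pays.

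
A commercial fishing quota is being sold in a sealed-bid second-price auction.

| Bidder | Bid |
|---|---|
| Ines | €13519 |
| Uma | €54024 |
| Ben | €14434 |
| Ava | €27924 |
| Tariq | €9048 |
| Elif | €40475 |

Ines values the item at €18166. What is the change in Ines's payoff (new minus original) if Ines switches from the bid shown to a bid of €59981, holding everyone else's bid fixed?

−€35858

The highest bid among the other bidders is €54024; Ines's bid doesn't change that.
Original bid €13519: Ines is not highest (top rival bid is €54024); payoff €0.
Alternative bid €59981: Ines is highest, pays the top rival bid €54024; payoff €18166 − €54024 = −€35858.
Change in payoff = −€35858 − (€0) = −€35858.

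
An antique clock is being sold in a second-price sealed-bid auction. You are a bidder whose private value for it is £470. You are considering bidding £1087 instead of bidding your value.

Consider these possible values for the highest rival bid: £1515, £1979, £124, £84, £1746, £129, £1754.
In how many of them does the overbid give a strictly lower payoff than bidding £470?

0

The deviation hurts exactly when the highest competing bid lies strictly between £470 and £1087 — overbidding then wins at a price above your value.
£1515: above both → same outcome either way.
£1979: above both → same outcome either way.
£124: below both → same outcome either way.
£84: below both → same outcome either way.
£1746: above both → same outcome either way.
£129: below both → same outcome either way.
£1754: above both → same outcome either way.
Count: 0.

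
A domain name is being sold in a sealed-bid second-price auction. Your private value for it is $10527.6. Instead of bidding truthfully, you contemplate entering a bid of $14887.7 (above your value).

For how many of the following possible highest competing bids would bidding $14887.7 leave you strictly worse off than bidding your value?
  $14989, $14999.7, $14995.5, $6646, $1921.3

The deviation hurts exactly when the highest competing bid lies strictly between $10527.6 and $14887.7 — overbidding then wins at a price above your value.
$14989: above both → same outcome either way.
$14999.7: above both → same outcome either way.
$14995.5: above both → same outcome either way.
$6646: below both → same outcome either way.
$1921.3: below both → same outcome either way.
Count: 0.

0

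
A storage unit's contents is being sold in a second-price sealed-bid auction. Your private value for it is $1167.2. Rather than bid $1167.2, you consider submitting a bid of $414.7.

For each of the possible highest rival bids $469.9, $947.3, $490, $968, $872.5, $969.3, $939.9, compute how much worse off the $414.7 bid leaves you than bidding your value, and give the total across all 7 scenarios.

$2513.5

The deviation costs you only when the competing bid falls strictly between $414.7 and $1167.2; elsewhere both bids give the same outcome.
$469.9: truthful payoff $697.3, deviation payoff $0 → loss $697.3.
$947.3: truthful payoff $219.9, deviation payoff $0 → loss $219.9.
$490: truthful payoff $677.2, deviation payoff $0 → loss $677.2.
$968: truthful payoff $199.2, deviation payoff $0 → loss $199.2.
$872.5: truthful payoff $294.7, deviation payoff $0 → loss $294.7.
$969.3: truthful payoff $197.9, deviation payoff $0 → loss $197.9.
$939.9: truthful payoff $227.3, deviation payoff $0 → loss $227.3.
Total loss = $697.3 + $219.9 + $677.2 + $199.2 + $294.7 + $197.9 + $227.3 = $2513.5.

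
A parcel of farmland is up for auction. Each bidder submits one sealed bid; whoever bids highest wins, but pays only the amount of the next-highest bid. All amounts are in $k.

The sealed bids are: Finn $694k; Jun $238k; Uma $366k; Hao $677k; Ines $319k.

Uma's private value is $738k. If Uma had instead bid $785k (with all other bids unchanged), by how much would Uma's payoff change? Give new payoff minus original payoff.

$44k

The highest bid among the other bidders is $694k; Uma's bid doesn't change that.
Original bid $366k: Uma is not highest (top rival bid is $694k); payoff $0k.
Alternative bid $785k: Uma is highest, pays the top rival bid $694k; payoff $738k − $694k = $44k.
Change in payoff = $44k − ($0k) = $44k.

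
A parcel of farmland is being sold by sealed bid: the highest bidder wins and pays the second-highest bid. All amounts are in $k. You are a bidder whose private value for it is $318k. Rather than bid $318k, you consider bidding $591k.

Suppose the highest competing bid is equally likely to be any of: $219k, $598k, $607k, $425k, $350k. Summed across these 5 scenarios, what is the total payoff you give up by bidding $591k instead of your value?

The deviation costs you only when the competing bid falls strictly between $318k and $591k; elsewhere both bids give the same outcome.
$219k: outcomes coincide → loss $0k.
$598k: outcomes coincide → loss $0k.
$607k: outcomes coincide → loss $0k.
$425k: truthful payoff $0k, deviation payoff −$107k → loss $107k.
$350k: truthful payoff $0k, deviation payoff −$32k → loss $32k.
Total loss = $107k + $32k = $139k.
Truthful bidding weakly dominates here: raising your bid can only win items priced above your value, and lowering it can only forfeit items priced below.

$139k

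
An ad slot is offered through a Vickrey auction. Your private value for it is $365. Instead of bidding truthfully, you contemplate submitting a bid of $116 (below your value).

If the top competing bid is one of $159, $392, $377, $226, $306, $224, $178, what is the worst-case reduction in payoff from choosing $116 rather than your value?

$159: truthful gives $206, deviation gives $0 → loss $206.
$392: same outcome either way → loss $0.
$377: same outcome either way → loss $0.
$226: truthful gives $139, deviation gives $0 → loss $139.
$306: truthful gives $59, deviation gives $0 → loss $59.
$224: truthful gives $141, deviation gives $0 → loss $141.
$178: truthful gives $187, deviation gives $0 → loss $187.
Maximum loss: $206.

$206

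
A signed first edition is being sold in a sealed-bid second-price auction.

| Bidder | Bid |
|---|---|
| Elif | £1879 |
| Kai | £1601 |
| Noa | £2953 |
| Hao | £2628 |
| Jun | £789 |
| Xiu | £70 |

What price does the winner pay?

£2628

Highest bid: Noa at £2953, so Noa wins.
Second-highest bid: Hao at £2628 — that is the price the winner pays.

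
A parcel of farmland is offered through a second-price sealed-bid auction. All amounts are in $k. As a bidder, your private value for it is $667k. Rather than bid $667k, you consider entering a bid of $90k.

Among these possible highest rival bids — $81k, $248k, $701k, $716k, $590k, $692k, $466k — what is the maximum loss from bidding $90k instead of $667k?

$81k: same outcome either way → loss $0k.
$248k: truthful gives $419k, deviation gives $0k → loss $419k.
$701k: same outcome either way → loss $0k.
$716k: same outcome either way → loss $0k.
$590k: truthful gives $77k, deviation gives $0k → loss $77k.
$692k: same outcome either way → loss $0k.
$466k: truthful gives $201k, deviation gives $0k → loss $201k.
Maximum loss: $419k.

$419k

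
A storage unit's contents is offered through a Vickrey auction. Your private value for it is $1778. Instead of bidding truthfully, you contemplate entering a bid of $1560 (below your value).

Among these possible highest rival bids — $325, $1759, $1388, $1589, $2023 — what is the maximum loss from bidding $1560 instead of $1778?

$189

$325: same outcome either way → loss $0.
$1759: truthful gives $19, deviation gives $0 → loss $19.
$1388: same outcome either way → loss $0.
$1589: truthful gives $189, deviation gives $0 → loss $189.
$2023: same outcome either way → loss $0.
Maximum loss: $189.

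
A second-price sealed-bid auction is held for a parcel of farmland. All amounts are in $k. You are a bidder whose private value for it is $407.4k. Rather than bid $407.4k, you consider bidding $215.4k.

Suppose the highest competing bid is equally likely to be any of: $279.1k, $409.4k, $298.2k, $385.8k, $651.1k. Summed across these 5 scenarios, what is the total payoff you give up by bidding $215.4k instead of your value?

$259.1k

The deviation costs you only when the competing bid falls strictly between $215.4k and $407.4k; elsewhere both bids give the same outcome.
$279.1k: truthful payoff $128.3k, deviation payoff $0k → loss $128.3k.
$409.4k: outcomes coincide → loss $0k.
$298.2k: truthful payoff $109.2k, deviation payoff $0k → loss $109.2k.
$385.8k: truthful payoff $21.6k, deviation payoff $0k → loss $21.6k.
$651.1k: outcomes coincide → loss $0k.
Total loss = $128.3k + $109.2k + $21.6k = $259.1k.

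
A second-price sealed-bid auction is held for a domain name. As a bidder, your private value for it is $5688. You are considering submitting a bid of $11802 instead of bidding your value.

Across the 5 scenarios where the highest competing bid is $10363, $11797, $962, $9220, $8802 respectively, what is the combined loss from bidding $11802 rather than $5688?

$17430

The deviation costs you only when the competing bid falls strictly between $5688 and $11802; elsewhere both bids give the same outcome.
$10363: truthful payoff $0, deviation payoff −$4675 → loss $4675.
$11797: truthful payoff $0, deviation payoff −$6109 → loss $6109.
$962: outcomes coincide → loss $0.
$9220: truthful payoff $0, deviation payoff −$3532 → loss $3532.
$8802: truthful payoff $0, deviation payoff −$3114 → loss $3114.
Total loss = $4675 + $6109 + $3532 + $3114 = $17430.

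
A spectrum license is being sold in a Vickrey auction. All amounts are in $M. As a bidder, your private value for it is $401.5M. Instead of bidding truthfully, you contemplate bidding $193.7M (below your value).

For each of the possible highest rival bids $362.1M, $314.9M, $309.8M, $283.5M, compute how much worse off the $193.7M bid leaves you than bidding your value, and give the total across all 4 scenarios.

The deviation costs you only when the competing bid falls strictly between $193.7M and $401.5M; elsewhere both bids give the same outcome.
$362.1M: truthful payoff $39.4M, deviation payoff $0M → loss $39.4M.
$314.9M: truthful payoff $86.6M, deviation payoff $0M → loss $86.6M.
$309.8M: truthful payoff $91.7M, deviation payoff $0M → loss $91.7M.
$283.5M: truthful payoff $118M, deviation payoff $0M → loss $118M.
Total loss = $39.4M + $86.6M + $91.7M + $118M = $335.7M.

$335.7M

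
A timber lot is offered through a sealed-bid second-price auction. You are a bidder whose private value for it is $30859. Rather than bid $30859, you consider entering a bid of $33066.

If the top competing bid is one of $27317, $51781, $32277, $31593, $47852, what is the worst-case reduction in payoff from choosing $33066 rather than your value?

$1418

$27317: same outcome either way → loss $0.
$51781: same outcome either way → loss $0.
$32277: truthful gives $0, deviation gives −$1418 → loss $1418.
$31593: truthful gives $0, deviation gives −$734 → loss $734.
$47852: same outcome either way → loss $0.
Maximum loss: $1418.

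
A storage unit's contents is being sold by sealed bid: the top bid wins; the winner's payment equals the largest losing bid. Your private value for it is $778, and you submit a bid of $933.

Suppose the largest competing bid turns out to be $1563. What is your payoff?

$0

Your bid $933 is below the highest competing bid $1563, so you lose.
A losing bidder pays nothing and receives nothing: payoff = $0.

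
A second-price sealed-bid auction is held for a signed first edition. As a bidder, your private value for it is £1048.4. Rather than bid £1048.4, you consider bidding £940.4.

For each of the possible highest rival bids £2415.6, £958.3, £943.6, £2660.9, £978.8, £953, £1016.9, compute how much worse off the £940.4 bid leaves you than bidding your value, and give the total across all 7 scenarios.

The deviation costs you only when the competing bid falls strictly between £940.4 and £1048.4; elsewhere both bids give the same outcome.
£2415.6: outcomes coincide → loss £0.
£958.3: truthful payoff £90.1, deviation payoff £0 → loss £90.1.
£943.6: truthful payoff £104.8, deviation payoff £0 → loss £104.8.
£2660.9: outcomes coincide → loss £0.
£978.8: truthful payoff £69.6, deviation payoff £0 → loss £69.6.
£953: truthful payoff £95.4, deviation payoff £0 → loss £95.4.
£1016.9: truthful payoff £31.5, deviation payoff £0 → loss £31.5.
Total loss = £90.1 + £104.8 + £69.6 + £95.4 + £31.5 = £391.4.

£391.4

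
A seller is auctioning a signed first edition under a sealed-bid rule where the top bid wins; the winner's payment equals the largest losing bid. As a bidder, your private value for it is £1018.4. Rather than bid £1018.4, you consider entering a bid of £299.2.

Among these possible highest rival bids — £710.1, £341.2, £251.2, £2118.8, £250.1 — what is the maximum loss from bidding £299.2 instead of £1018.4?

£677.2

£710.1: truthful gives £308.3, deviation gives £0 → loss £308.3.
£341.2: truthful gives £677.2, deviation gives £0 → loss £677.2.
£251.2: same outcome either way → loss £0.
£2118.8: same outcome either way → loss £0.
£250.1: same outcome either way → loss £0.
Maximum loss: £677.2.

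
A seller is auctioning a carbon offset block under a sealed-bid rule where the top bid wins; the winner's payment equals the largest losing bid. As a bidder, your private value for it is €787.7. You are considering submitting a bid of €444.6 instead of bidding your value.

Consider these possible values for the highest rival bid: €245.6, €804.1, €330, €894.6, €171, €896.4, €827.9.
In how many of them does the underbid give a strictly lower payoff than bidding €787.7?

The deviation hurts exactly when the highest competing bid lies strictly between €444.6 and €787.7 — underbidding then forfeits a profitable win.
€245.6: below both → same outcome either way.
€804.1: above both → same outcome either way.
€330: below both → same outcome either way.
€894.6: above both → same outcome either way.
€171: below both → same outcome either way.
€896.4: above both → same outcome either way.
€827.9: above both → same outcome either way.
Count: 0.

0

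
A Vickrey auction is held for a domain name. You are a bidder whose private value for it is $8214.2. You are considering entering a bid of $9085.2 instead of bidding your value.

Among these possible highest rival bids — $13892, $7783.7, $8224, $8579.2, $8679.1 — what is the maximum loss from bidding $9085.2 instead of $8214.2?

$464.9

$13892: same outcome either way → loss $0.
$7783.7: same outcome either way → loss $0.
$8224: truthful gives $0, deviation gives −$9.8 → loss $9.8.
$8579.2: truthful gives $0, deviation gives −$365 → loss $365.
$8679.1: truthful gives $0, deviation gives −$464.9 → loss $464.9.
Maximum loss: $464.9.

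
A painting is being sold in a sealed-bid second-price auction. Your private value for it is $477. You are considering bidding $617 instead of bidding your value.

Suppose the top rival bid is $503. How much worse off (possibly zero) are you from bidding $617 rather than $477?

$26

Bidding your value $477: you lose (since $477 < $503). Payoff $0.
Bidding $617: you win and pay $503. Payoff $477 − $503 = −$26.
The competing bid $503 lies between your value and your inflated bid, so overbidding wins an item priced above your value.
Loss from deviating = $0 − (−$26) = $26.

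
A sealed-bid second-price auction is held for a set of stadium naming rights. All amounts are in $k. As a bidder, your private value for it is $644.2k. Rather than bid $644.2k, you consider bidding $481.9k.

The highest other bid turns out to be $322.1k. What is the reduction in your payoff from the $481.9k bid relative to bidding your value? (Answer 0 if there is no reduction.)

Bidding your value $644.2k: you win (since $644.2k > $322.1k) and pay $322.1k. Payoff $322.1k.
Bidding $481.9k: you win and pay $322.1k. Payoff $644.2k − $322.1k = $322.1k.
Difference = $322.1k − $322.1k = $0k; both bids lead to the same outcome because the competing bid is below both your value and your alternative bid.
Because the price is fixed by the runner-up's bid, deviating from your value can only change a good outcome into a bad one — never the reverse.

$0k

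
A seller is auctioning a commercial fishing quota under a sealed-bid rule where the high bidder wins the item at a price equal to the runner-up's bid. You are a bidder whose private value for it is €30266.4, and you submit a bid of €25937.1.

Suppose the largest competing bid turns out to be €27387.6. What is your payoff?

Your bid €25937.1 is below the highest competing bid €27387.6, so you lose.
A losing bidder pays nothing and receives nothing: payoff = €0.

€0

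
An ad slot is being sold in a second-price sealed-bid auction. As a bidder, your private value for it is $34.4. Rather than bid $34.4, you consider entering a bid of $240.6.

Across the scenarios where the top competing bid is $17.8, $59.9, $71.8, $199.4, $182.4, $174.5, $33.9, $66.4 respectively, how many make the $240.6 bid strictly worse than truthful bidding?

The deviation hurts exactly when the highest competing bid lies strictly between $34.4 and $240.6 — overbidding then wins at a price above your value.
$17.8: below both → same outcome either way.
$59.9: inside the interval → strictly worse (loss $25.5).
$71.8: inside the interval → strictly worse (loss $37.4).
$199.4: inside the interval → strictly worse (loss $165).
$182.4: inside the interval → strictly worse (loss $148).
$174.5: inside the interval → strictly worse (loss $140.1).
$33.9: below both → same outcome either way.
$66.4: inside the interval → strictly worse (loss $32).
Count: 6.

6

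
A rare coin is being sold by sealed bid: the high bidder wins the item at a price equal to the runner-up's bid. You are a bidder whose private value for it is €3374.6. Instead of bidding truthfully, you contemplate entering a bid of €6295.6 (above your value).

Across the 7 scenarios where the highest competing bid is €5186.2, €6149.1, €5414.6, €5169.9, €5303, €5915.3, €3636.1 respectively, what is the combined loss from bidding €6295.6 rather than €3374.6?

The deviation costs you only when the competing bid falls strictly between €3374.6 and €6295.6; elsewhere both bids give the same outcome.
€5186.2: truthful payoff €0, deviation payoff −€1811.6 → loss €1811.6.
€6149.1: truthful payoff €0, deviation payoff −€2774.5 → loss €2774.5.
€5414.6: truthful payoff €0, deviation payoff −€2040 → loss €2040.
€5169.9: truthful payoff €0, deviation payoff −€1795.3 → loss €1795.3.
€5303: truthful payoff €0, deviation payoff −€1928.4 → loss €1928.4.
€5915.3: truthful payoff €0, deviation payoff −€2540.7 → loss €2540.7.
€3636.1: truthful payoff €0, deviation payoff −€261.5 → loss €261.5.
Total loss = €1811.6 + €2774.5 + €2040 + €1795.3 + €1928.4 + €2540.7 + €261.5 = €13152.
Truthful bidding weakly dominates here: raising your bid can only win items priced above your value, and lowering it can only forfeit items priced below.

€13152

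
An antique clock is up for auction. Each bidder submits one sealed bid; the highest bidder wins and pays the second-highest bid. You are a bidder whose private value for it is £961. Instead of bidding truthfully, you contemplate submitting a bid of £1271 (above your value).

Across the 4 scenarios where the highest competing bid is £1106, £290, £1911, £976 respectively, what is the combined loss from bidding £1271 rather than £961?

The deviation costs you only when the competing bid falls strictly between £961 and £1271; elsewhere both bids give the same outcome.
£1106: truthful payoff £0, deviation payoff −£145 → loss £145.
£290: outcomes coincide → loss £0.
£1911: outcomes coincide → loss £0.
£976: truthful payoff £0, deviation payoff −£15 → loss £15.
Total loss = £145 + £15 = £160.

£160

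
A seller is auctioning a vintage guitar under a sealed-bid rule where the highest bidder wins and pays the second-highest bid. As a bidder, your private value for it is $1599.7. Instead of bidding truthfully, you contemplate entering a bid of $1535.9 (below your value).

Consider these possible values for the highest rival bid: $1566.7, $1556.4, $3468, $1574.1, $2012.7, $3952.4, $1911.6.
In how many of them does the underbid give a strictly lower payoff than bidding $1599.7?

3

The deviation hurts exactly when the highest competing bid lies strictly between $1535.9 and $1599.7 — underbidding then forfeits a profitable win.
$1566.7: inside the interval → strictly worse (loss $33).
$1556.4: inside the interval → strictly worse (loss $43.3).
$3468: above both → same outcome either way.
$1574.1: inside the interval → strictly worse (loss $25.6).
$2012.7: above both → same outcome either way.
$3952.4: above both → same outcome either way.
$1911.6: above both → same outcome either way.
Count: 3.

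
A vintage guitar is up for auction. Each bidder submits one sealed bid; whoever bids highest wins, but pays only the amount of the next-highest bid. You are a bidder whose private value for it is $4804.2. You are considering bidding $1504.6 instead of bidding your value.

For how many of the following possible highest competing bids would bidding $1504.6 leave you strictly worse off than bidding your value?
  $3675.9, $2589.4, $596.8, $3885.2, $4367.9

4

The deviation hurts exactly when the highest competing bid lies strictly between $1504.6 and $4804.2 — underbidding then forfeits a profitable win.
$3675.9: inside the interval → strictly worse (loss $1128.3).
$2589.4: inside the interval → strictly worse (loss $2214.8).
$596.8: below both → same outcome either way.
$3885.2: inside the interval → strictly worse (loss $919).
$4367.9: inside the interval → strictly worse (loss $436.3).
Count: 4.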